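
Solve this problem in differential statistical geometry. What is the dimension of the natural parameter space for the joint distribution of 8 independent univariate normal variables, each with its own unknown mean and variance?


Exponential family dimension calculation:
Each univariate normal has two natural parameters (mu/sigma^2 and -1/(2 sigma^2)).
With 8 independent components, dim = 2 * 8 = 16.

16


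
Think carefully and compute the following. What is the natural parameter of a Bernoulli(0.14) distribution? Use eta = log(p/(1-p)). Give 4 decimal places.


Natural parameter for Bernoulli: eta = log(p/(1-p)).
p = 0.14, 1-p = 0.86.
p/(1-p) = 0.162791.
eta = log(0.162791) = -1.8153

-1.8153


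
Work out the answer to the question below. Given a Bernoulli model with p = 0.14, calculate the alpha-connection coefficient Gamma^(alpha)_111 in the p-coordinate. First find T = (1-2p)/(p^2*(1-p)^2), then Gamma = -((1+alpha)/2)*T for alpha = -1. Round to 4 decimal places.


Skewness (Amari-Chentsov) tensor: T = (1-2p)/(p^2*(1-p)^2).
p = 0.14, 1-2p = 0.72, p^2 = 0.0196, (1-p)^2 = 0.7396.
T = 0.72/(0.0196 * 0.7396) = 49.668326.
In the p-coordinate, Gamma^(alpha) = Gamma^(0) - (alpha/2)*T with Gamma^(0) = (1/2)*g'(p) = -T/2,
so Gamma^(alpha) = -((1+alpha)/2)*T.
alpha = -1, -(1+alpha)/2 = 0.0.
Gamma = 0.0 * 49.668326 = 0.0000

0.0000


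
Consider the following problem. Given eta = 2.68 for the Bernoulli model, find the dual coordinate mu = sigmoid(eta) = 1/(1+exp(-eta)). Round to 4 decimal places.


Dual coordinate (expectation parameter) for Bernoulli:
mu = 1/(1+exp(-eta)).
eta = 2.68.
exp(-eta) = exp(-2.68) = 0.068563.
mu = 1/(1+0.068563) = 0.9358

0.9358


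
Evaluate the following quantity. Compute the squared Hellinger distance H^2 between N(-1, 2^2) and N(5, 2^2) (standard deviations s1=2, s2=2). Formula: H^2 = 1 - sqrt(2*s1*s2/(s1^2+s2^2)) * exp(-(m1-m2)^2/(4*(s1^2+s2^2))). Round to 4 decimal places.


Squared Hellinger distance for Gaussians:
H^2 = 1 - sqrt(2*s1*s2/(s1^2+s2^2)) * exp(-(m1-m2)^2/(4*(s1^2+s2^2))).
s1^2 = 4, s2^2 = 4, s1^2+s2^2 = 8.
sqrt(2*2*2/(8)) = 1.0.
(m1-m2)^2 = (-6)^2 = 36.
exp(-36/(4*8)) = exp(-1.125) = 0.324652.
H^2 = 1 - 1.0*0.324652 = 0.6753

0.6753


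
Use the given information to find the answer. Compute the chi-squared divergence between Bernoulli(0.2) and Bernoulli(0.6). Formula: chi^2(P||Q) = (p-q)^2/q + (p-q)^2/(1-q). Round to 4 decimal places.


Chi-squared divergence between Bernoulli distributions:
chi^2 = (p-q)^2/q + (p-q)^2/(1-q).
p = 0.2, q = 0.6, p-q = -0.4.
(p-q)^2 = 0.16.
term1 = 0.16/0.6 = 0.266667.
term2 = 0.16/0.4 = 0.4.
chi^2 = 0.266667 + 0.4 = 0.6667

0.6667


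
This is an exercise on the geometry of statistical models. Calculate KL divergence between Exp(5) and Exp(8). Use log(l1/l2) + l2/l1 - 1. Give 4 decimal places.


KL divergence for exponential family:
KL = log(l1/l2) + l2/l1 - 1.
log(5/8) = -0.470004.
8/5 = 1.6.
KL = -0.470004 + 1.6 - 1 = 0.1300

0.1300


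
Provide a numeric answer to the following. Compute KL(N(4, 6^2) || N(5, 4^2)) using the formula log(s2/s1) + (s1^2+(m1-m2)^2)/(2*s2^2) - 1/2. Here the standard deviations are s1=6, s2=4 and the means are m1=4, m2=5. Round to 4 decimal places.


KL divergence between normal distributions:
KL = log(s2/s1) + (s1^2 + (m1-m2)^2)/(2*s2^2) - 1/2.
log(4/6) = -0.405465.
(6^2 + (4-5)^2)/(2*4^2) = (36 + 1)/32 = 1.15625.
KL = -0.405465 + 1.15625 - 0.5 = 0.2508

0.2508


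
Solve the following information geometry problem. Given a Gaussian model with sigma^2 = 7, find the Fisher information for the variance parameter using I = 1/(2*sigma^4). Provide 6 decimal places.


Fisher information for variance: I(sigma^2) = 1/(2*sigma^4).
sigma^2 = 7, so sigma^4 = 49.
I = 1/(2*49) = 1/98 = 0.010204

0.010204


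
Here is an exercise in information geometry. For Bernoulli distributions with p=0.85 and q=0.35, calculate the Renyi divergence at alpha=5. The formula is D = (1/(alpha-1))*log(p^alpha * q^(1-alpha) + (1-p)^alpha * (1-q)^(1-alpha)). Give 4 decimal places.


Renyi divergence of order alpha between Bernoulli distributions:
D = (1/(alpha-1))*log(p^alpha * q^(1-alpha) + (1-p)^alpha * (1-q)^(1-alpha)).
alpha = 5, p = 0.85, q = 0.35.
p^alpha * q^(1-alpha) = 0.85^5 * 0.35^-4 = 29.568034.
(1-p)^alpha * (1-q)^(1-alpha) = 0.15^5 * 0.65^-4 = 0.000425.
sum = 29.568034 + 0.000425 = 29.56846.
D = (1/4)*log(29.56846) = 0.8467

0.8467


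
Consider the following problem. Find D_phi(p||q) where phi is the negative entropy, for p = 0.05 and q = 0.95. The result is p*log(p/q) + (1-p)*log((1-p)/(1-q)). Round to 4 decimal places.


Bregman divergence with negative entropy generator:
D = p*log(p/q) + (1-p)*log((1-p)/(1-q)).
p = 0.05, q = 0.95.
p*log(p/q) = 0.05*log(0.05/0.95) = -0.147222.
(1-p)*log((1-p)/(1-q)) = 0.95*log(0.95/0.05) = 2.797217.
D = -0.147222 + 2.797217 = 2.6500

2.6500


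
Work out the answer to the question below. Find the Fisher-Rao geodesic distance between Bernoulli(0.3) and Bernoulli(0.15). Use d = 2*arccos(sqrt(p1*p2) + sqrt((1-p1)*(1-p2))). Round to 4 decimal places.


Geodesic distance on Bernoulli manifold:
d(p1,p2) = 2*arccos(sqrt(p1*p2) + sqrt((1-p1)*(1-p2))).
sqrt(p1*p2) = sqrt(0.3*0.15) = 0.212132.
sqrt((1-p1)*(1-p2)) = sqrt(0.7*0.85) = 0.771362.
arg = 0.212132 + 0.771362 = 0.983494.
d = 2*arccos(0.983494) = 0.3639

0.3639


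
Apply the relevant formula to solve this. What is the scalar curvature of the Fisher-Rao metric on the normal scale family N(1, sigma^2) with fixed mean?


This family has a single free parameter, so its statistical manifold
is 1-dimensional. The Riemann curvature tensor of any 1-dimensional
Riemannian manifold vanishes identically, so R = 0.

0


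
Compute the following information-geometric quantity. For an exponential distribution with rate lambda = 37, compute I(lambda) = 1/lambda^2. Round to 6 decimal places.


Fisher information for exponential: I(lambda) = 1/lambda^2.
lambda = 37, lambda^2 = 1369.
I = 1/1369 = 0.000730

0.000730


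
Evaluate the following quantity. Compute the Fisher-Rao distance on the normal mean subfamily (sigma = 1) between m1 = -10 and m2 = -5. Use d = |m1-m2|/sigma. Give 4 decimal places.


On the fixed-variance normal subfamily, geodesic distance = |m1-m2|/sigma.
|-10 - -5| = 5.
sigma = 1.
d = 5/1 = 5.0000

5.0000


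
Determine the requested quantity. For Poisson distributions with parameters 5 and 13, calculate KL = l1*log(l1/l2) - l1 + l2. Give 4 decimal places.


KL divergence for Poisson:
KL = l1*log(l1/l2) - l1 + l2.
l1 = 5, l2 = 13.
log(5/13) = -0.955511.
l1*log(l1/l2) = 5 * -0.955511 = -4.777557.
KL = -4.777557 - 5 + 13 = 3.2224

3.2224


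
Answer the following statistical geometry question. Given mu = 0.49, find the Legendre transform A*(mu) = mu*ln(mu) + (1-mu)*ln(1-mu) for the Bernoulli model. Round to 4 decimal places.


Legendre transform for Bernoulli:
A*(mu) = mu*log(mu) + (1-mu)*log(1-mu).
mu = 0.49, 1-mu = 0.51.
mu*log(mu) = 0.49*log(0.49) = -0.349541.
(1-mu)*log(1-mu) = 0.51*log(0.51) = -0.343406.
A* = -0.349541 + -0.343406 = -0.6929

-0.6929


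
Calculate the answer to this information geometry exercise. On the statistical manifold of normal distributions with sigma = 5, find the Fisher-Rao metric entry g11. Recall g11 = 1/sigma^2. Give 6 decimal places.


For the 2-parameter normal family, the Fisher metric has:
  g11 = 1/sigma^2, g22 = 2/sigma^2.
sigma = 5, sigma^2 = 25.
g11 = 0.040000

0.040000


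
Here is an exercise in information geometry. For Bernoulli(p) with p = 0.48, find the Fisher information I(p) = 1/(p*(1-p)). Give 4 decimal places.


For Bernoulli(p), Fisher information is I(p) = 1/(p*(1-p)).
p = 0.48, 1-p = 0.52.
p*(1-p) = 0.2496.
I(p) = 1/0.2496 = 4.0064

4.0064


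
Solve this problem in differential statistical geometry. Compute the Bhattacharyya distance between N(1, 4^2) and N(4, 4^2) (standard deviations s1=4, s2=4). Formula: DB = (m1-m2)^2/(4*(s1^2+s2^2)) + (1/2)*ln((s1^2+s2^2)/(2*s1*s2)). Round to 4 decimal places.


Bhattacharyya distance between two Gaussians:
DB = (m1-m2)^2/(4*(s1^2+s2^2)) + (1/2)*ln((s1^2+s2^2)/(2*s1*s2)).
(m1-m2)^2 = (-3)^2 = 9.
s1^2+s2^2 = 16 + 16 = 32.
term1 = 9/128 = 0.070312.
term2 = 0.5*ln(32/32.0) = 0.0.
DB = 0.070312 + 0.0 = 0.0703

0.0703


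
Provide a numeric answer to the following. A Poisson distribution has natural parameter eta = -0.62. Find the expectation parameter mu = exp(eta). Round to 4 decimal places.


Expectation parameter for Poisson exponential family:
mu = exp(eta).
eta = -0.62.
mu = exp(-0.62) = 0.5379

0.5379


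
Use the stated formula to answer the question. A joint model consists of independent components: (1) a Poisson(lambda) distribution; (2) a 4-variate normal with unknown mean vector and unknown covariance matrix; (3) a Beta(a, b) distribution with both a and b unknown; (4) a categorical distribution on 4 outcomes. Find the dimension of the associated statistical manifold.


The dimension of a statistical manifold equals the number of free
(independent) real parameters of the model. For a product of independent
blocks the parameter counts add.
- Poisson (lambda): 1.
- 4-variate normal: 4 (mean) + 4*5/2 = 10 (symmetric covariance) = 14.
- Beta (a, b): 2.
- categorical on 4 outcomes (probabilities sum to 1): 4-1 = 3.
Total = 1 + 14 + 2 + 3 = 20.
Dimension = 20

20


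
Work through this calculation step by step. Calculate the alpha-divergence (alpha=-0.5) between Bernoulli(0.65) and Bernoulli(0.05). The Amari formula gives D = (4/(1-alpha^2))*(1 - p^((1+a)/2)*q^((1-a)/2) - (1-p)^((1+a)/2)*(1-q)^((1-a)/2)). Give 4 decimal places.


Amari alpha-divergence:
D = (4/(1-alpha^2))*(1 - p^((1+a)/2)*q^((1-a)/2) - (1-p)^((1+a)/2)*(1-q)^((1-a)/2)).
alpha = -0.5, p = 0.65, q = 0.05.
e1 = (1+alpha)/2 = 0.25, e2 = (1-alpha)/2 = 0.75.
t1 = p^e1 * q^e2 = 0.65^0.25 * 0.05^0.75 = 0.094941.
t2 = (1-p)^e1 * (1-q)^e2 = 0.35^0.25 * 0.95^0.75 = 0.740133.
4/(1-alpha^2) = 5.333333.
D = 5.333333*(1 - 0.094941 - 0.740133) = 0.8796

0.8796


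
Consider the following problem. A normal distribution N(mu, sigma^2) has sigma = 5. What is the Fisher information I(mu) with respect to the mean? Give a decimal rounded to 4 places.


The Fisher information for the mean of a normal distribution is I(mu) = 1/sigma^2.
sigma = 5, so sigma^2 = 25.
I(mu) = 1/25 = 0.0400

0.0400


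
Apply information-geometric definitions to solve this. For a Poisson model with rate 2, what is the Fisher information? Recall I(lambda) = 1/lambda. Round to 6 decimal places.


Fisher information for Poisson: I(lambda) = 1/lambda.
lambda = 2.
I(lambda) = 1/2 = 0.500000

0.500000


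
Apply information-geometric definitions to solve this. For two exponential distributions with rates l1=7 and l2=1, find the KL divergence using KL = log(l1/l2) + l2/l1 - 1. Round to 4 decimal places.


KL divergence for exponential family:
KL = log(l1/l2) + l2/l1 - 1.
log(7/1) = 1.94591.
1/7 = 0.142857.
KL = 1.94591 + 0.142857 - 1 = 1.0888

1.0888


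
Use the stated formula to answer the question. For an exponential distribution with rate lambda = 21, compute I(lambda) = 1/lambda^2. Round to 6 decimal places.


Fisher information for exponential: I(lambda) = 1/lambda^2.
lambda = 21, lambda^2 = 441.
I = 1/441 = 0.002268

0.002268


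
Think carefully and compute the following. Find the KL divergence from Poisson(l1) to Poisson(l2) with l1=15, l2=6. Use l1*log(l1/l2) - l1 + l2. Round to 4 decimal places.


KL divergence for Poisson:
KL = l1*log(l1/l2) - l1 + l2.
l1 = 15, l2 = 6.
log(15/6) = 0.916291.
l1*log(l1/l2) = 15 * 0.916291 = 13.744361.
KL = 13.744361 - 15 + 6 = 4.7444

4.7444


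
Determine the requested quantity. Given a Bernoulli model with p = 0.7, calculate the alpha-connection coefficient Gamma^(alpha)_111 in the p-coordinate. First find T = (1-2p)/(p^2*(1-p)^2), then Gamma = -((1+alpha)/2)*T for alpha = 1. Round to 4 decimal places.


Skewness (Amari-Chentsov) tensor: T = (1-2p)/(p^2*(1-p)^2).
p = 0.7, 1-2p = -0.4, p^2 = 0.49, (1-p)^2 = 0.09.
T = -0.4/(0.49 * 0.09) = -9.070295.
In the p-coordinate, Gamma^(alpha) = Gamma^(0) - (alpha/2)*T with Gamma^(0) = (1/2)*g'(p) = -T/2,
so Gamma^(alpha) = -((1+alpha)/2)*T.
alpha = 1, -(1+alpha)/2 = -1.0.
Gamma = -1.0 * -9.070295 = 9.0703

9.0703


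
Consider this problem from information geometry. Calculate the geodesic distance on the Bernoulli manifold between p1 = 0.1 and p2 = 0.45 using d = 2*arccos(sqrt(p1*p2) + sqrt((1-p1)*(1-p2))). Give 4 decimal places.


Geodesic distance on Bernoulli manifold:
d(p1,p2) = 2*arccos(sqrt(p1*p2) + sqrt((1-p1)*(1-p2))).
sqrt(p1*p2) = sqrt(0.1*0.45) = 0.212132.
sqrt((1-p1)*(1-p2)) = sqrt(0.9*0.55) = 0.703562.
arg = 0.212132 + 0.703562 = 0.915694.
d = 2*arccos(0.915694) = 0.8271

0.8271


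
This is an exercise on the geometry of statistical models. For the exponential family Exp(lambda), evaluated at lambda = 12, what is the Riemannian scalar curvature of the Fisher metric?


This family has a single free parameter, so its statistical manifold
is 1-dimensional. The Riemann curvature tensor of any 1-dimensional
Riemannian manifold vanishes identically, so R = 0.

0


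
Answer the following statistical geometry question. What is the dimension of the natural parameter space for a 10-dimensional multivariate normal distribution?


Exponential family dimension calculation:
For 10-dim MVN: mean has 10 params, covariance has 10*11/2 = 55 unique entries.
Total dim = 10 + 55 = 65.

65


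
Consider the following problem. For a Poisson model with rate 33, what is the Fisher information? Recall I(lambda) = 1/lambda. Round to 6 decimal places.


Fisher information for Poisson: I(lambda) = 1/lambda.
lambda = 33.
I(lambda) = 1/33 = 0.030303

0.030303


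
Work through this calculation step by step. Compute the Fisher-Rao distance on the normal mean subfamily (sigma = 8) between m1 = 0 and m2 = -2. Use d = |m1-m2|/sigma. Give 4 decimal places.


On the fixed-variance normal subfamily, geodesic distance = |m1-m2|/sigma.
|0 - -2| = 2.
sigma = 8.
d = 2/8 = 0.2500

0.2500


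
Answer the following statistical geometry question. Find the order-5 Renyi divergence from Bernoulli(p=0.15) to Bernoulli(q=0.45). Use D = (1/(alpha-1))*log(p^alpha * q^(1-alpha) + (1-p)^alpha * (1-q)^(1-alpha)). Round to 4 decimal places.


Renyi divergence of order alpha between Bernoulli distributions:
D = (1/(alpha-1))*log(p^alpha * q^(1-alpha) + (1-p)^alpha * (1-q)^(1-alpha)).
alpha = 5, p = 0.15, q = 0.45.
p^alpha * q^(1-alpha) = 0.15^5 * 0.45^-4 = 0.001852.
(1-p)^alpha * (1-q)^(1-alpha) = 0.85^5 * 0.55^-4 = 4.848907.
sum = 0.001852 + 4.848907 = 4.850759.
D = (1/4)*log(4.850759) = 0.3948

0.3948


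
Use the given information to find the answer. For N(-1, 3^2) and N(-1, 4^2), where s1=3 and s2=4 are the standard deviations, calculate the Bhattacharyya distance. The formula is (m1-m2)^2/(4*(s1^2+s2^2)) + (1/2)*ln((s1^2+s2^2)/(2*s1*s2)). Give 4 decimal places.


Bhattacharyya distance between two Gaussians:
DB = (m1-m2)^2/(4*(s1^2+s2^2)) + (1/2)*ln((s1^2+s2^2)/(2*s1*s2)).
(m1-m2)^2 = (0)^2 = 0.
s1^2+s2^2 = 9 + 16 = 25.
term1 = 0/100 = 0.0.
term2 = 0.5*ln(25/24.0) = 0.020411.
DB = 0.0 + 0.020411 = 0.0204

0.0204


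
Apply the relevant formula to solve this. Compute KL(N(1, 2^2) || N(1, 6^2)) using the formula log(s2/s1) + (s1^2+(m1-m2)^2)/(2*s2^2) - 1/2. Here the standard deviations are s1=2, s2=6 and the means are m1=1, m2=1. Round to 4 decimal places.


KL divergence between normal distributions:
KL = log(s2/s1) + (s1^2 + (m1-m2)^2)/(2*s2^2) - 1/2.
log(6/2) = 1.098612.
(2^2 + (1-1)^2)/(2*6^2) = (4 + 0)/72 = 0.055556.
KL = 1.098612 + 0.055556 - 0.5 = 0.6542

0.6542


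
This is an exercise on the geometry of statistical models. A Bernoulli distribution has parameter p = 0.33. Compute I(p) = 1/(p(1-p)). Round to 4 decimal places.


For Bernoulli(p), Fisher information is I(p) = 1/(p*(1-p)).
p = 0.33, 1-p = 0.67.
p*(1-p) = 0.2211.
I(p) = 1/0.2211 = 4.5228

4.5228


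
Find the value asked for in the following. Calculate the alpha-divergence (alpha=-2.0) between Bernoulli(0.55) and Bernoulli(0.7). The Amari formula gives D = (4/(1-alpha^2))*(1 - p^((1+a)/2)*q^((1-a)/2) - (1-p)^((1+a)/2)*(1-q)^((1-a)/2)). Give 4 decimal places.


Amari alpha-divergence:
D = (4/(1-alpha^2))*(1 - p^((1+a)/2)*q^((1-a)/2) - (1-p)^((1+a)/2)*(1-q)^((1-a)/2)).
alpha = -2.0, p = 0.55, q = 0.7.
e1 = (1+alpha)/2 = -0.5, e2 = (1-alpha)/2 = 1.5.
t1 = p^e1 * q^e2 = 0.55^-0.5 * 0.7^1.5 = 0.789707.
t2 = (1-p)^e1 * (1-q)^e2 = 0.45^-0.5 * 0.3^1.5 = 0.244949.
4/(1-alpha^2) = -1.333333.
D = -1.333333*(1 - 0.789707 - 0.244949) = 0.0462

0.0462


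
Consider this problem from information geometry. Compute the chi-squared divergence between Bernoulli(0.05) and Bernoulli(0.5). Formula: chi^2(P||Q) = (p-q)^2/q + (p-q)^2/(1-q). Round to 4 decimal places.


Chi-squared divergence between Bernoulli distributions:
chi^2 = (p-q)^2/q + (p-q)^2/(1-q).
p = 0.05, q = 0.5, p-q = -0.45.
(p-q)^2 = 0.2025.
term1 = 0.2025/0.5 = 0.405.
term2 = 0.2025/0.5 = 0.405.
chi^2 = 0.405 + 0.405 = 0.8100

0.8100


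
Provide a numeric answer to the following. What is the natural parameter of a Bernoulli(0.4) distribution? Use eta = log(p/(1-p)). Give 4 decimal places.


Natural parameter for Bernoulli: eta = log(p/(1-p)).
p = 0.4, 1-p = 0.6.
p/(1-p) = 0.666667.
eta = log(0.666667) = -0.4055

-0.4055


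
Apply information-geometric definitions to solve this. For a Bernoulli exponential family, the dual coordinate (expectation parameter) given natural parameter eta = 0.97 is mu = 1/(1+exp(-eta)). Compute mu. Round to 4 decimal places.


Dual coordinate (expectation parameter) for Bernoulli:
mu = 1/(1+exp(-eta)).
eta = 0.97.
exp(-eta) = exp(-0.97) = 0.379083.
mu = 1/(1+0.379083) = 0.7251

0.7251


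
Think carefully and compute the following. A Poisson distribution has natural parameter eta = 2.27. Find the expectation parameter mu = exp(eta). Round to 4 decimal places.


Expectation parameter for Poisson exponential family:
mu = exp(eta).
eta = 2.27.
mu = exp(2.27) = 9.6794

9.6794


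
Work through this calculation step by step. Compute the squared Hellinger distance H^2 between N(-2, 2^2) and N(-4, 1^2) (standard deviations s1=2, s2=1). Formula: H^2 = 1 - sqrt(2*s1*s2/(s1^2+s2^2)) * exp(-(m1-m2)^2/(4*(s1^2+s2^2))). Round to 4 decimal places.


Squared Hellinger distance for Gaussians:
H^2 = 1 - sqrt(2*s1*s2/(s1^2+s2^2)) * exp(-(m1-m2)^2/(4*(s1^2+s2^2))).
s1^2 = 4, s2^2 = 1, s1^2+s2^2 = 5.
sqrt(2*2*1/(5)) = 0.894427.
(m1-m2)^2 = (2)^2 = 4.
exp(-4/(4*5)) = exp(-0.2) = 0.818731.
H^2 = 1 - 0.894427*0.818731 = 0.2677

0.2677


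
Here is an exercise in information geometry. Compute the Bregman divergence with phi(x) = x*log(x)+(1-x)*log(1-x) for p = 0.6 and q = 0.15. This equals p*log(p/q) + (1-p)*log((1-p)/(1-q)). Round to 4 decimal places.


Bregman divergence with negative entropy generator:
D = p*log(p/q) + (1-p)*log((1-p)/(1-q)).
p = 0.6, q = 0.15.
p*log(p/q) = 0.6*log(0.6/0.15) = 0.831777.
(1-p)*log((1-p)/(1-q)) = 0.4*log(0.4/0.85) = -0.301509.
D = 0.831777 + -0.301509 = 0.5303

0.5303


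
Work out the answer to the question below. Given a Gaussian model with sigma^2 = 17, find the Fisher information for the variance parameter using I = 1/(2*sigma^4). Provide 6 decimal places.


Fisher information for variance: I(sigma^2) = 1/(2*sigma^4).
sigma^2 = 17, so sigma^4 = 289.
I = 1/(2*289) = 1/578 = 0.001730

0.001730


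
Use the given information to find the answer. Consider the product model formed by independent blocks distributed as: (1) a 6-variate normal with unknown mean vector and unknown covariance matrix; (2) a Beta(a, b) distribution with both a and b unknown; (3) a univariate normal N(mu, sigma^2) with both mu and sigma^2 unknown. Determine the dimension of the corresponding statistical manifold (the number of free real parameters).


The dimension of a statistical manifold equals the number of free
(independent) real parameters of the model. For a product of independent
blocks the parameter counts add.
- 6-variate normal: 6 (mean) + 6*7/2 = 21 (symmetric covariance) = 27.
- Beta (a, b): 2.
- normal (mu, sigma^2): 2.
Total = 27 + 2 + 2 = 31.
Dimension = 31

31


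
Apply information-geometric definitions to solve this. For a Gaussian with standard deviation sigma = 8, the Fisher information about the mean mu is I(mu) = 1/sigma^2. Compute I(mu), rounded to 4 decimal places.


The Fisher information for the mean of a normal distribution is I(mu) = 1/sigma^2.
sigma = 8, so sigma^2 = 64.
I(mu) = 1/64 = 0.0156

0.0156


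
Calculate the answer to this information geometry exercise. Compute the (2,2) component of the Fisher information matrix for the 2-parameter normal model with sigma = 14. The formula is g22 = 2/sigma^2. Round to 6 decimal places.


For the 2-parameter normal family, the Fisher metric has:
  g11 = 1/sigma^2, g22 = 2/sigma^2.
sigma = 14, sigma^2 = 196.
g22 = 0.010204

0.010204


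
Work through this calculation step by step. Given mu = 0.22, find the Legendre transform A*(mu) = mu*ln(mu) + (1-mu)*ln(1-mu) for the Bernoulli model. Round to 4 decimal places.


Legendre transform for Bernoulli:
A*(mu) = mu*log(mu) + (1-mu)*log(1-mu).
mu = 0.22, 1-mu = 0.78.
mu*log(mu) = 0.22*log(0.22) = -0.333108.
(1-mu)*log(1-mu) = 0.78*log(0.78) = -0.1938.
A* = -0.333108 + -0.1938 = -0.5269

-0.5269


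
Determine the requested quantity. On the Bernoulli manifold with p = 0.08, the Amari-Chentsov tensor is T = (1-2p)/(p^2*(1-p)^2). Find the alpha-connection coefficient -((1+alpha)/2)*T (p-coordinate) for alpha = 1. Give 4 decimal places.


Skewness (Amari-Chentsov) tensor: T = (1-2p)/(p^2*(1-p)^2).
p = 0.08, 1-2p = 0.84, p^2 = 0.0064, (1-p)^2 = 0.8464.
T = 0.84/(0.0064 * 0.8464) = 155.068526.
In the p-coordinate, Gamma^(alpha) = Gamma^(0) - (alpha/2)*T with Gamma^(0) = (1/2)*g'(p) = -T/2,
so Gamma^(alpha) = -((1+alpha)/2)*T.
alpha = 1, -(1+alpha)/2 = -1.0.
Gamma = -1.0 * 155.068526 = -155.0685

-155.0685


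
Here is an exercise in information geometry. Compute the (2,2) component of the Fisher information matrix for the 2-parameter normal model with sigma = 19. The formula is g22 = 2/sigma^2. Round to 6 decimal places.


For the 2-parameter normal family, the Fisher metric has:
  g11 = 1/sigma^2, g22 = 2/sigma^2.
sigma = 19, sigma^2 = 361.
g22 = 0.005540

0.005540


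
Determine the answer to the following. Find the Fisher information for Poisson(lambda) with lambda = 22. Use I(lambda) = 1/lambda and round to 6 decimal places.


Fisher information for Poisson: I(lambda) = 1/lambda.
lambda = 22.
I(lambda) = 1/22 = 0.045455

0.045455


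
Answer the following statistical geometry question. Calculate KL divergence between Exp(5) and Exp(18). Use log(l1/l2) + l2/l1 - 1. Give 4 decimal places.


KL divergence for exponential family:
KL = log(l1/l2) + l2/l1 - 1.
log(5/18) = -1.280934.
18/5 = 3.6.
KL = -1.280934 + 3.6 - 1 = 1.3191

1.3191


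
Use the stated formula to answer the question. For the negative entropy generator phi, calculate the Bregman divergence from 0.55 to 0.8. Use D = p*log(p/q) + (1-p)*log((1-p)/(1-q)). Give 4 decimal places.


Bregman divergence with negative entropy generator:
D = p*log(p/q) + (1-p)*log((1-p)/(1-q)).
p = 0.55, q = 0.8.
p*log(p/q) = 0.55*log(0.55/0.8) = -0.206081.
(1-p)*log((1-p)/(1-q)) = 0.45*log(0.45/0.2) = 0.364919.
D = -0.206081 + 0.364919 = 0.1588

0.1588


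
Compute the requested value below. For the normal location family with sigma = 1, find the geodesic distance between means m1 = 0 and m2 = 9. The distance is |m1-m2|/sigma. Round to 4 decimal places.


On the fixed-variance normal subfamily, geodesic distance = |m1-m2|/sigma.
|0 - 9| = 9.
sigma = 1.
d = 9/1 = 9.0000

9.0000


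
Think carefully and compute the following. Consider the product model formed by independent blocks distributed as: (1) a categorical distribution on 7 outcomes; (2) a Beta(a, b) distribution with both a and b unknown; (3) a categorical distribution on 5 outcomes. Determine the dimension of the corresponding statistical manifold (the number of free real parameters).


The dimension of a statistical manifold equals the number of free
(independent) real parameters of the model. For a product of independent
blocks the parameter counts add.
- categorical on 7 outcomes (probabilities sum to 1): 7-1 = 6.
- Beta (a, b): 2.
- categorical on 5 outcomes (probabilities sum to 1): 5-1 = 4.
Total = 6 + 2 + 4 = 12.
Dimension = 12

12


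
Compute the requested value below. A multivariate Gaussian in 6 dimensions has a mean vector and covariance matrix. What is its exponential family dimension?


Exponential family dimension calculation:
For 6-dim MVN: mean has 6 params, covariance has 6*7/2 = 21 unique entries.
Total dim = 6 + 21 = 27.

27


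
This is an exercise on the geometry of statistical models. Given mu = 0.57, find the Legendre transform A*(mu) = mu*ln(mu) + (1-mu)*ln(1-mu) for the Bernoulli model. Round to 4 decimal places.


Legendre transform for Bernoulli:
A*(mu) = mu*log(mu) + (1-mu)*log(1-mu).
mu = 0.57, 1-mu = 0.43.
mu*log(mu) = 0.57*log(0.57) = -0.320408.
(1-mu)*log(1-mu) = 0.43*log(0.43) = -0.362907.
A* = -0.320408 + -0.362907 = -0.6833

-0.6833


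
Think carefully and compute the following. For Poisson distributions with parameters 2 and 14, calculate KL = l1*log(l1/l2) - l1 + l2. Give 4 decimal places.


KL divergence for Poisson:
KL = l1*log(l1/l2) - l1 + l2.
l1 = 2, l2 = 14.
log(2/14) = -1.94591.
l1*log(l1/l2) = 2 * -1.94591 = -3.89182.
KL = -3.89182 - 2 + 14 = 8.1082

8.1082


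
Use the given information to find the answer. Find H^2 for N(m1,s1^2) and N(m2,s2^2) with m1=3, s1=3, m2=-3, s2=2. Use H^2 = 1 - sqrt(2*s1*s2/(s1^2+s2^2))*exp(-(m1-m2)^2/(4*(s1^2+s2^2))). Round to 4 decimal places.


Squared Hellinger distance for Gaussians:
H^2 = 1 - sqrt(2*s1*s2/(s1^2+s2^2)) * exp(-(m1-m2)^2/(4*(s1^2+s2^2))).
s1^2 = 9, s2^2 = 4, s1^2+s2^2 = 13.
sqrt(2*3*2/(13)) = 0.960769.
(m1-m2)^2 = (6)^2 = 36.
exp(-36/(4*13)) = exp(-0.692308) = 0.50042.
H^2 = 1 - 0.960769*0.50042 = 0.5192

0.5192


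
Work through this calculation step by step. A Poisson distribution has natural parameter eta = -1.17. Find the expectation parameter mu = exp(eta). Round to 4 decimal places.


Expectation parameter for Poisson exponential family:
mu = exp(eta).
eta = -1.17.
mu = exp(-1.17) = 0.3104

0.3104


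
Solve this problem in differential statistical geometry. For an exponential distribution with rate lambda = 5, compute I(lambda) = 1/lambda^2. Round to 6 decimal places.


Fisher information for exponential: I(lambda) = 1/lambda^2.
lambda = 5, lambda^2 = 25.
I = 1/25 = 0.040000

0.040000


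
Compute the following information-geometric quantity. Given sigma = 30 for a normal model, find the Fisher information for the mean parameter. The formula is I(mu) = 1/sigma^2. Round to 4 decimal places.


The Fisher information for the mean of a normal distribution is I(mu) = 1/sigma^2.
sigma = 30, so sigma^2 = 900.
I(mu) = 1/900 = 0.0011

0.0011


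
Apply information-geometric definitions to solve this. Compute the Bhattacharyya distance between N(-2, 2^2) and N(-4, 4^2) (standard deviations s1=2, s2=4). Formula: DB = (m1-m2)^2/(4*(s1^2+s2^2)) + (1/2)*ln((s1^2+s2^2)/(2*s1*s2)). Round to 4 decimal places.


Bhattacharyya distance between two Gaussians:
DB = (m1-m2)^2/(4*(s1^2+s2^2)) + (1/2)*ln((s1^2+s2^2)/(2*s1*s2)).
(m1-m2)^2 = (2)^2 = 4.
s1^2+s2^2 = 4 + 16 = 20.
term1 = 4/80 = 0.05.
term2 = 0.5*ln(20/16.0) = 0.111572.
DB = 0.05 + 0.111572 = 0.1616

0.1616


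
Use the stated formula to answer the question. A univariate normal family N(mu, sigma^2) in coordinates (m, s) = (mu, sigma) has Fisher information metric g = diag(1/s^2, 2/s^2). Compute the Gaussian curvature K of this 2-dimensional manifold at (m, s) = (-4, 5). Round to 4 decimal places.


The metric has the form g = (A dm^2 + B ds^2)/s^2 with A = 1, B = 2.
Substitute u = sqrt(A/B)*m: g = B*(du^2 + ds^2)/s^2, i.e. B times the
Poincare upper half-plane metric, which has constant Gaussian curvature -1.
Scaling a 2D metric by a constant c divides the Gaussian curvature by c,
so K = -1/B = -1/(2) = -0.5000 everywhere (the point (m, s) = (-4, 5) is irrelevant:
the curvature is constant).
The requested Gaussian curvature is K = -0.5000.

-0.5000


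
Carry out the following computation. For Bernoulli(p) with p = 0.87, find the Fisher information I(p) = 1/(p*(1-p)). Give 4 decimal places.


For Bernoulli(p), Fisher information is I(p) = 1/(p*(1-p)).
p = 0.87, 1-p = 0.13.
p*(1-p) = 0.1131.
I(p) = 1/0.1131 = 8.8417

8.8417


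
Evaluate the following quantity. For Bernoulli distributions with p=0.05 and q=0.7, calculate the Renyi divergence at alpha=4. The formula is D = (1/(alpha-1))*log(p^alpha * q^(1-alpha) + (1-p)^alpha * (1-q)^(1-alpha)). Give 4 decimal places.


Renyi divergence of order alpha between Bernoulli distributions:
D = (1/(alpha-1))*log(p^alpha * q^(1-alpha) + (1-p)^alpha * (1-q)^(1-alpha)).
alpha = 4, p = 0.05, q = 0.7.
p^alpha * q^(1-alpha) = 0.05^4 * 0.7^-3 = 1.8e-05.
(1-p)^alpha * (1-q)^(1-alpha) = 0.95^4 * 0.3^-3 = 30.166898.
sum = 1.8e-05 + 30.166898 = 30.166916.
D = (1/3)*log(30.166916) = 1.1356

1.1356


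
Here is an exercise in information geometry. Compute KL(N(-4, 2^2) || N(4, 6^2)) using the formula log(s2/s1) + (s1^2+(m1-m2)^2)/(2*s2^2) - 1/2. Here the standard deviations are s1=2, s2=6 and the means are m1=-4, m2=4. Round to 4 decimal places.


KL divergence between normal distributions:
KL = log(s2/s1) + (s1^2 + (m1-m2)^2)/(2*s2^2) - 1/2.
log(6/2) = 1.098612.
(2^2 + (-4-4)^2)/(2*6^2) = (4 + 64)/72 = 0.944444.
KL = 1.098612 + 0.944444 - 0.5 = 1.5431

1.5431


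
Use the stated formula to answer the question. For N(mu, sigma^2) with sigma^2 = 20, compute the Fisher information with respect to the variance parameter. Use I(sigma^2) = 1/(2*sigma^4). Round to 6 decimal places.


Fisher information for variance: I(sigma^2) = 1/(2*sigma^4).
sigma^2 = 20, so sigma^4 = 400.
I = 1/(2*400) = 1/800 = 0.001250

0.001250


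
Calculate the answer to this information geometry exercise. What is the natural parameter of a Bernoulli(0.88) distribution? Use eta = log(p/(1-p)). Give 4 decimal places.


Natural parameter for Bernoulli: eta = log(p/(1-p)).
p = 0.88, 1-p = 0.12.
p/(1-p) = 7.333333.
eta = log(7.333333) = 1.9924

1.9924


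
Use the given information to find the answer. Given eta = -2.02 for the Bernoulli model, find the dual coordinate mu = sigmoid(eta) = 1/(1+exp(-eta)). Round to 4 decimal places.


Dual coordinate (expectation parameter) for Bernoulli:
mu = 1/(1+exp(-eta)).
eta = -2.02.
exp(-eta) = exp(2.02) = 7.538325.
mu = 1/(1+7.538325) = 0.1171

0.1171


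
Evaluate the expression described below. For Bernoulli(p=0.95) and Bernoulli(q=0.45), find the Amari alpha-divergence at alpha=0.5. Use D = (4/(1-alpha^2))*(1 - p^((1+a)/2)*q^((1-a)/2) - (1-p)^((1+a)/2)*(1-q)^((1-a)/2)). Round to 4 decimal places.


Amari alpha-divergence:
D = (4/(1-alpha^2))*(1 - p^((1+a)/2)*q^((1-a)/2) - (1-p)^((1+a)/2)*(1-q)^((1-a)/2)).
alpha = 0.5, p = 0.95, q = 0.45.
e1 = (1+alpha)/2 = 0.75, e2 = (1-alpha)/2 = 0.25.
t1 = p^e1 * q^e2 = 0.95^0.75 * 0.45^0.25 = 0.788126.
t2 = (1-p)^e1 * (1-q)^e2 = 0.05^0.75 * 0.55^0.25 = 0.091058.
4/(1-alpha^2) = 5.333333.
D = 5.333333*(1 - 0.788126 - 0.091058) = 0.6444

0.6444


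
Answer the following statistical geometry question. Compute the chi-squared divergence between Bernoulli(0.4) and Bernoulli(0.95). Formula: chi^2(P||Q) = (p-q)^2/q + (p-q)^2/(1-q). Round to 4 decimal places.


Chi-squared divergence between Bernoulli distributions:
chi^2 = (p-q)^2/q + (p-q)^2/(1-q).
p = 0.4, q = 0.95, p-q = -0.55.
(p-q)^2 = 0.3025.
term1 = 0.3025/0.95 = 0.318421.
term2 = 0.3025/0.05 = 6.05.
chi^2 = 0.318421 + 6.05 = 6.3684

6.3684


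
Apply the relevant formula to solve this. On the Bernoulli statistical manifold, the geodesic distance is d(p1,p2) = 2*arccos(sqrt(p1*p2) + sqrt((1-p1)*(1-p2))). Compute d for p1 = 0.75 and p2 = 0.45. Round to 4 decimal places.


Geodesic distance on Bernoulli manifold:
d(p1,p2) = 2*arccos(sqrt(p1*p2) + sqrt((1-p1)*(1-p2))).
sqrt(p1*p2) = sqrt(0.75*0.45) = 0.580948.
sqrt((1-p1)*(1-p2)) = sqrt(0.25*0.55) = 0.37081.
arg = 0.580948 + 0.37081 = 0.951757.
d = 2*arccos(0.951757) = 0.6238

0.6238


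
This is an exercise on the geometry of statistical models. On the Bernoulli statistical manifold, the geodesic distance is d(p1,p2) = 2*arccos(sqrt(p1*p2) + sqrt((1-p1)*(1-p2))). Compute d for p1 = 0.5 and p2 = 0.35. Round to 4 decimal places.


Geodesic distance on Bernoulli manifold:
d(p1,p2) = 2*arccos(sqrt(p1*p2) + sqrt((1-p1)*(1-p2))).
sqrt(p1*p2) = sqrt(0.5*0.35) = 0.41833.
sqrt((1-p1)*(1-p2)) = sqrt(0.5*0.65) = 0.570088.
arg = 0.41833 + 0.570088 = 0.988418.
d = 2*arccos(0.988418) = 0.3047

0.3047


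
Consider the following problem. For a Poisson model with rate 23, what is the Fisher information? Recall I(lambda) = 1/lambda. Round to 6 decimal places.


Fisher information for Poisson: I(lambda) = 1/lambda.
lambda = 23.
I(lambda) = 1/23 = 0.043478

0.043478


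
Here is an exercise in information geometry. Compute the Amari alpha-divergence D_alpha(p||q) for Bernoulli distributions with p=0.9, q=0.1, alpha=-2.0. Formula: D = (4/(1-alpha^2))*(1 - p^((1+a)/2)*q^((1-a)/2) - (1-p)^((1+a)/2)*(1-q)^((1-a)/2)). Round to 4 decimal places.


Amari alpha-divergence:
D = (4/(1-alpha^2))*(1 - p^((1+a)/2)*q^((1-a)/2) - (1-p)^((1+a)/2)*(1-q)^((1-a)/2)).
alpha = -2.0, p = 0.9, q = 0.1.
e1 = (1+alpha)/2 = -0.5, e2 = (1-alpha)/2 = 1.5.
t1 = p^e1 * q^e2 = 0.9^-0.5 * 0.1^1.5 = 0.033333.
t2 = (1-p)^e1 * (1-q)^e2 = 0.1^-0.5 * 0.9^1.5 = 2.7.
4/(1-alpha^2) = -1.333333.
D = -1.333333*(1 - 0.033333 - 2.7) = 2.3111

2.3111


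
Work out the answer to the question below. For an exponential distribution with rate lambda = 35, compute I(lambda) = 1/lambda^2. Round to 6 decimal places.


Fisher information for exponential: I(lambda) = 1/lambda^2.
lambda = 35, lambda^2 = 1225.
I = 1/1225 = 0.000816

0.000816


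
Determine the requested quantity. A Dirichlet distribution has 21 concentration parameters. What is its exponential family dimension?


Exponential family dimension calculation:
Dirichlet with 21 components has 21 natural parameters.

21


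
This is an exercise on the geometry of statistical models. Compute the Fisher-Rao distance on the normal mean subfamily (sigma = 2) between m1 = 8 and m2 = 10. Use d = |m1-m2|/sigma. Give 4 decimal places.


On the fixed-variance normal subfamily, geodesic distance = |m1-m2|/sigma.
|8 - 10| = 2.
sigma = 2.
d = 2/2 = 1.0000

1.0000


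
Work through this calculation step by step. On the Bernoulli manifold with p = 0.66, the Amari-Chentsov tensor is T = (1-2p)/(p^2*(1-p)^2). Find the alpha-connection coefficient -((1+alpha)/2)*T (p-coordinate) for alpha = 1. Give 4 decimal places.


Skewness (Amari-Chentsov) tensor: T = (1-2p)/(p^2*(1-p)^2).
p = 0.66, 1-2p = -0.32, p^2 = 0.4356, (1-p)^2 = 0.1156.
T = -0.32/(0.4356 * 0.1156) = -6.354835.
In the p-coordinate, Gamma^(alpha) = Gamma^(0) - (alpha/2)*T with Gamma^(0) = (1/2)*g'(p) = -T/2,
so Gamma^(alpha) = -((1+alpha)/2)*T.
alpha = 1, -(1+alpha)/2 = -1.0.
Gamma = -1.0 * -6.354835 = 6.3548

6.3548


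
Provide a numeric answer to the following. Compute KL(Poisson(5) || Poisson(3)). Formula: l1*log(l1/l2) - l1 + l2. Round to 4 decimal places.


KL divergence for Poisson:
KL = l1*log(l1/l2) - l1 + l2.
l1 = 5, l2 = 3.
log(5/3) = 0.510826.
l1*log(l1/l2) = 5 * 0.510826 = 2.554128.
KL = 2.554128 - 5 + 3 = 0.5541

0.5541


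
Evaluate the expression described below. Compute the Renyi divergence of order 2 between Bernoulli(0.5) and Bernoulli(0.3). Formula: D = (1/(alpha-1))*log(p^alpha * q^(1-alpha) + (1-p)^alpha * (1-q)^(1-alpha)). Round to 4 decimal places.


Renyi divergence of order alpha between Bernoulli distributions:
D = (1/(alpha-1))*log(p^alpha * q^(1-alpha) + (1-p)^alpha * (1-q)^(1-alpha)).
alpha = 2, p = 0.5, q = 0.3.
p^alpha * q^(1-alpha) = 0.5^2 * 0.3^-1 = 0.833333.
(1-p)^alpha * (1-q)^(1-alpha) = 0.5^2 * 0.7^-1 = 0.357143.
sum = 0.833333 + 0.357143 = 1.190476.
D = (1/1)*log(1.190476) = 0.1744

0.1744


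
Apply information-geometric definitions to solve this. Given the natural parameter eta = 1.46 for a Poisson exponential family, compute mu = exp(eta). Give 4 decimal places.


Expectation parameter for Poisson exponential family:
mu = exp(eta).
eta = 1.46.
mu = exp(1.46) = 4.3060

4.3060


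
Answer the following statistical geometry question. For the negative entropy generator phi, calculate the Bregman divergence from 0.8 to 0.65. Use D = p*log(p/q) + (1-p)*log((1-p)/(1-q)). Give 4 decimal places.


Bregman divergence with negative entropy generator:
D = p*log(p/q) + (1-p)*log((1-p)/(1-q)).
p = 0.8, q = 0.65.
p*log(p/q) = 0.8*log(0.8/0.65) = 0.166111.
(1-p)*log((1-p)/(1-q)) = 0.2*log(0.2/0.35) = -0.111923.
D = 0.166111 + -0.111923 = 0.0542

0.0542


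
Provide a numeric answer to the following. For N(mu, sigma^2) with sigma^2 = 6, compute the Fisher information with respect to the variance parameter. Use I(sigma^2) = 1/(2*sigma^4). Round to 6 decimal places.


Fisher information for variance: I(sigma^2) = 1/(2*sigma^4).
sigma^2 = 6, so sigma^4 = 36.
I = 1/(2*36) = 1/72 = 0.013889

0.013889


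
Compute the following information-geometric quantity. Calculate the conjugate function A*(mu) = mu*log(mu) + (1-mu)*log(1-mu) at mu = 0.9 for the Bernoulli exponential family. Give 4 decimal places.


Legendre transform for Bernoulli:
A*(mu) = mu*log(mu) + (1-mu)*log(1-mu).
mu = 0.9, 1-mu = 0.1.
mu*log(mu) = 0.9*log(0.9) = -0.094824.
(1-mu)*log(1-mu) = 0.1*log(0.1) = -0.230259.
A* = -0.094824 + -0.230259 = -0.3251

-0.3251


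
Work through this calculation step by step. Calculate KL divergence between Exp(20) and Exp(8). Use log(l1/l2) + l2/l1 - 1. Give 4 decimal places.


KL divergence for exponential family:
KL = log(l1/l2) + l2/l1 - 1.
log(20/8) = 0.916291.
8/20 = 0.4.
KL = 0.916291 + 0.4 - 1 = 0.3163

0.3163


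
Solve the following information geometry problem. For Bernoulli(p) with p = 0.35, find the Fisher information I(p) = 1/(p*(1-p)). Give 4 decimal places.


For Bernoulli(p), Fisher information is I(p) = 1/(p*(1-p)).
p = 0.35, 1-p = 0.65.
p*(1-p) = 0.2275.
I(p) = 1/0.2275 = 4.3956

4.3956


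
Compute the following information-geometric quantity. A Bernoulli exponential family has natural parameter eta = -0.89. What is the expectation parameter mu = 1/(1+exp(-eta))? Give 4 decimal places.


Dual coordinate (expectation parameter) for Bernoulli:
mu = 1/(1+exp(-eta)).
eta = -0.89.
exp(-eta) = exp(0.89) = 2.43513.
mu = 1/(1+2.43513) = 0.2911

0.2911


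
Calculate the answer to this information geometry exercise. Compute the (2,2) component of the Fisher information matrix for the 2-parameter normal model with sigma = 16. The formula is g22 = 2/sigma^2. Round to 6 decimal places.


For the 2-parameter normal family, the Fisher metric has:
  g11 = 1/sigma^2, g22 = 2/sigma^2.
sigma = 16, sigma^2 = 256.
g22 = 0.007813

0.007813


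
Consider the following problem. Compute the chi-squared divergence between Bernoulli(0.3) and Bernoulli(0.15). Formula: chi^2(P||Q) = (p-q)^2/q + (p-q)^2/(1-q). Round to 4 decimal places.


Chi-squared divergence between Bernoulli distributions:
chi^2 = (p-q)^2/q + (p-q)^2/(1-q).
p = 0.3, q = 0.15, p-q = 0.15.
(p-q)^2 = 0.0225.
term1 = 0.0225/0.15 = 0.15.
term2 = 0.0225/0.85 = 0.026471.
chi^2 = 0.15 + 0.026471 = 0.1765

0.1765


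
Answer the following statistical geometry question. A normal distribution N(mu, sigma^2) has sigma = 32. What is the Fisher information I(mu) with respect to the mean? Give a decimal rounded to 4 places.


The Fisher information for the mean of a normal distribution is I(mu) = 1/sigma^2.
sigma = 32, so sigma^2 = 1024.
I(mu) = 1/1024 = 0.0010

0.0010


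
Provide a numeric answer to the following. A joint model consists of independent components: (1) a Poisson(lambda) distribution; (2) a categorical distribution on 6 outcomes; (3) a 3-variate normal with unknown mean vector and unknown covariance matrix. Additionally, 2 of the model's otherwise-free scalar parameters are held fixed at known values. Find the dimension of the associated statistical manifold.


The dimension of a statistical manifold equals the number of free
(independent) real parameters of the model. For a product of independent
blocks the parameter counts add.
- Poisson (lambda): 1.
- categorical on 6 outcomes (probabilities sum to 1): 6-1 = 5.
- 3-variate normal: 3 (mean) + 3*4/2 = 6 (symmetric covariance) = 9.
Total = 1 + 5 + 9 = 15.
2 parameter(s) fixed at known values: 15 - 2 = 13.
Dimension = 13

13
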